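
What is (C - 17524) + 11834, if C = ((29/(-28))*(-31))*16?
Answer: -36234/7 ≈ -5176.3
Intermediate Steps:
C = 3596/7 (C = ((29*(-1/28))*(-31))*16 = -29/28*(-31)*16 = (899/28)*16 = 3596/7 ≈ 513.71)
(C - 17524) + 11834 = (3596/7 - 17524) + 11834 = -119072/7 + 11834 = -36234/7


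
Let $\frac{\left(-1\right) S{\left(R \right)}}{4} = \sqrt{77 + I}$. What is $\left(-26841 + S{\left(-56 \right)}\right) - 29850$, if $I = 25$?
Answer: $-56691 - 4 \sqrt{102} \approx -56731.0$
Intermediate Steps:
$S{\left(R \right)} = - 4 \sqrt{102}$ ($S{\left(R \right)} = - 4 \sqrt{77 + 25} = - 4 \sqrt{102}$)
$\left(-26841 + S{\left(-56 \right)}\right) - 29850 = \left(-26841 - 4 \sqrt{102}\right) - 29850 = -56691 - 4 \sqrt{102}$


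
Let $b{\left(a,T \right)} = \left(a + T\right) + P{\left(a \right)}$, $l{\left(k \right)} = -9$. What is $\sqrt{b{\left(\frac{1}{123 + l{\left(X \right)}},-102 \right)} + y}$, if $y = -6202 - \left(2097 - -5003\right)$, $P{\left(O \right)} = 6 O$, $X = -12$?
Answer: $\frac{i \sqrt{174197586}}{114} \approx 115.78 i$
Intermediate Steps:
$b{\left(a,T \right)} = T + 7 a$ ($b{\left(a,T \right)} = \left(a + T\right) + 6 a = \left(T + a\right) + 6 a = T + 7 a$)
$y = -13302$ ($y = -6202 - \left(2097 + 5003\right) = -6202 - 7100 = -13302$)
$\sqrt{b{\left(\frac{1}{123 + l{\left(X \right)}},-102 \right)} + y} = \sqrt{\left(-102 + \frac{7}{123 - 9}\right) - 13302} = \sqrt{\left(-102 + \frac{7}{114}\right) - 13302} = \sqrt{- \frac{11621}{114} - 13302} = \sqrt{- \frac{1528049}{114}} = \frac{i \sqrt{174197586}}{114}$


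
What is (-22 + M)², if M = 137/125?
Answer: 6827769/15625 ≈ 436.98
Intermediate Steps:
M = 137/125 (M = 137*(1/125) = 137/125 ≈ 1.0960)
(-22 + M)² = (-22 + 137/125)² = (-2613/125)² = 6827769/15625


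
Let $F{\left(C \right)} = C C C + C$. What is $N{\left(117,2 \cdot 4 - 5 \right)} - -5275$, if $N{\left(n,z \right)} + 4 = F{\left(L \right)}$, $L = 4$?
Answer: $5339$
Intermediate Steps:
$F{\left(C \right)} = C + C^{3}$ ($F{\left(C \right)} = C^{2} C + C = C^{3} + C = C + C^{3}$)
$N{\left(n,z \right)} = 64$ ($N{\left(n,z \right)} = -4 + \left(4 + 4^{3}\right) = -4 + \left(4 + 64\right) = -4 + 68 = 64$)
$N{\left(117,2 \cdot 4 - 5 \right)} - -5275 = 64 - -5275 = 64 + 5275 = 5339$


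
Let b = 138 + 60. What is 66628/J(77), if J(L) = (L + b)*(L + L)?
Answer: 33314/21175 ≈ 1.5733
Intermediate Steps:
b = 198
J(L) = 2*L*(198 + L) (J(L) = (L + 198)*(L + L) = (198 + L)*(2*L) = 2*L*(198 + L))
66628/J(77) = 66628/((2*77*(198 + 77))) = 66628/((2*77*275)) = 66628/42350 = 66628*(1/42350) = 33314/21175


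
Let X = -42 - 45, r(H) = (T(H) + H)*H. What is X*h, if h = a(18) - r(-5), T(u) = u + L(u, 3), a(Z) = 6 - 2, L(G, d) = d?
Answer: 2697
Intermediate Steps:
a(Z) = 4
T(u) = 3 + u (T(u) = u + 3 = 3 + u)
r(H) = H*(3 + 2*H) (r(H) = ((3 + H) + H)*H = (3 + 2*H)*H = H*(3 + 2*H))
h = -31 (h = 4 - (-5)*(3 + 2*(-5)) = 4 - (-5)*(3 - 10) = 4 - (-5)*(-7) = 4 - 1*35 = 4 - 35 = -31)
X = -87
X*h = -87*(-31) = 2697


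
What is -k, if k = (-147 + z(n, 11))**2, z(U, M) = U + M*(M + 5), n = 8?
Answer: -1369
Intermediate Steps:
z(U, M) = U + M*(5 + M)
k = 1369 (k = (-147 + (8 + 11**2 + 5*11))**2 = (-147 + (8 + 121 + 55))**2 = (-147 + 184)**2 = 37**2 = 1369)
-k = -1*1369 = -1369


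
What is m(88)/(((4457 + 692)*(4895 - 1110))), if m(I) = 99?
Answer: 99/19488965 ≈ 5.0798e-6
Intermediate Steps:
m(88)/(((4457 + 692)*(4895 - 1110))) = 99/(((4457 + 692)*(4895 - 1110))) = 99/((5149*3785)) = 99/19488965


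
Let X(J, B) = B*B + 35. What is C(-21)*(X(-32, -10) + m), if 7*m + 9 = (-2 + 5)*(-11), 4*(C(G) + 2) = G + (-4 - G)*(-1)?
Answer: -2967/2 ≈ -1483.5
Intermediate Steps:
X(J, B) = 35 + B**2 (X(J, B) = B**2 + 35 = 35 + B**2)
C(G) = -1 + G/2 (C(G) = -2 + (G + (-4 - G)*(-1))/4 = -2 + (G + (4 + G))/4 = -2 + (4 + 2*G)/4 = -2 + (1 + G/2) = -1 + G/2)
m = -6 (m = -9/7 + ((-2 + 5)*(-11))/7 = -9/7 + (3*(-11))/7 = -9/7 + (1/7)*(-33) = -9/7 - 33/7 = -6)
C(-21)*(X(-32, -10) + m) = (-1 + (1/2)*(-21))*((35 + (-10)**2) - 6) = (-1 - 21/2)*((35 + 100) - 6) = -23*(135 - 6)/2 = -23/2*129 = -2967/2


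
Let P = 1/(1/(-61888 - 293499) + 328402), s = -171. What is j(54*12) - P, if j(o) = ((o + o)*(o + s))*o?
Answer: 46752594543802022981/116709801573 ≈ 4.0059e+8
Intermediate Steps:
j(o) = 2*o²*(-171 + o) (j(o) = ((o + o)*(o - 171))*o = ((2*o)*(-171 + o))*o = (2*o*(-171 + o))*o = 2*o²*(-171 + o))
P = 355387/116709801573 (P = 1/(1/(-355387) + 328402) = 1/(-1/355387 + 328402) = 1/(116709801573/355387) = 355387/116709801573 ≈ 3.0450e-6)
j(54*12) - P = 2*(54*12)²*(-171 + 54*12) - 1*355387/116709801573 = 2*648²*(-171 + 648) - 355387/116709801573 = 2*419904*477 - 355387/116709801573 = 400588416 - 355387/116709801573 = 46752594543802022981/116709801573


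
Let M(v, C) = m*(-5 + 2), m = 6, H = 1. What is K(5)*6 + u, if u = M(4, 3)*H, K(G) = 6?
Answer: 18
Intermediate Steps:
M(v, C) = -18 (M(v, C) = 6*(-5 + 2) = 6*(-3) = -18)
u = -18 (u = -18*1 = -18)
K(5)*6 + u = 6*6 - 18 = 36 - 18 = 18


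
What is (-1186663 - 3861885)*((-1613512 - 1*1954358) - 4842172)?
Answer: 42458500719016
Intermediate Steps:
(-1186663 - 3861885)*((-1613512 - 1*1954358) - 4842172) = -5048548*((-1613512 - 1954358) - 4842172) = -5048548*(-3567870 - 4842172) = -5048548*(-8410042) = 42458500719016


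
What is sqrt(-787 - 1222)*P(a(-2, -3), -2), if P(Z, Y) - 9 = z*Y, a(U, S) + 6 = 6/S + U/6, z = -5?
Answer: 133*I*sqrt(41) ≈ 851.62*I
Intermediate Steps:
a(U, S) = -6 + 6/S + U/6 (a(U, S) = -6 + (6/S + U/6) = -6 + 6/S + U/6)
P(Z, Y) = 9 - 5*Y
sqrt(-787 - 1222)*P(a(-2, -3), -2) = sqrt(-787 - 1222)*(9 - 5*(-2)) = sqrt(-2009)*(9 + 10) = (7*I*sqrt(41))*19 = 133*I*sqrt(41)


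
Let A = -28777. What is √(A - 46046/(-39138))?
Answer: I*√91070906010/1779 ≈ 169.63*I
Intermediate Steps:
√(A - 46046/(-39138)) = √(-28777 - 46046/(-39138)) = √(-28777 - 46046*(-1/39138)) = √(-28777 + 2093/1779) = √(-51192190/1779) = I*√91070906010/1779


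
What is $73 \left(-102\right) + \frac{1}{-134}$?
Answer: $- \frac{997765}{134} \approx -7446.0$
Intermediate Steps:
$73 \left(-102\right) + \frac{1}{-134} = -7446 - \frac{1}{134} = - \frac{997765}{134}$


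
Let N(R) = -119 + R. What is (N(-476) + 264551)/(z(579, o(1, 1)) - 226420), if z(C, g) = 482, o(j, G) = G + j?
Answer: -131978/112969 ≈ -1.1683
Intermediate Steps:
(N(-476) + 264551)/(z(579, o(1, 1)) - 226420) = ((-119 - 476) + 264551)/(482 - 226420) = (-595 + 264551)/(-225938) = 263956*(-1/225938) = -131978/112969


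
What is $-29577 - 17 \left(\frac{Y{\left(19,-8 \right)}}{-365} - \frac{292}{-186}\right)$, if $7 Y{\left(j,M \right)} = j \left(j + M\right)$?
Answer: $- \frac{7033949936}{237615} \approx -29602.0$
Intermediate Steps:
$Y{\left(j,M \right)} = \frac{j \left(M + j\right)}{7}$ ($Y{\left(j,M \right)} = \frac{j \left(j + M\right)}{7} = \frac{j \left(M + j\right)}{7}$)
$-29577 - 17 \left(\frac{Y{\left(19,-8 \right)}}{-365} - \frac{292}{-186}\right) = -29577 - 17 \left(\frac{\frac{1}{7} \cdot 19 \left(-8 + 19\right)}{-365} - \frac{292}{-186}\right) = -29577 - 17 \left(\frac{1}{7} \cdot 19 \cdot 11 \left(- \frac{1}{365}\right) - - \frac{146}{93}\right) = -29577 - 17 \left(\frac{209}{7} \left(- \frac{1}{365}\right) + \frac{146}{93}\right) = -29577 - 17 \left(- \frac{209}{2555} + \frac{146}{93}\right) = -29577 - 17 \cdot \frac{353593}{237615} = -29577 - \frac{6011081}{237615} = - \frac{7033949936}{237615}$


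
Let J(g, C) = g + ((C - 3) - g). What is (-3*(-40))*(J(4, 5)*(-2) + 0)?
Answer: -480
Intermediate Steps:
J(g, C) = -3 + C (J(g, C) = g + ((-3 + C) - g) = g + (-3 + C - g) = -3 + C)
(-3*(-40))*(J(4, 5)*(-2) + 0) = (-3*(-40))*((-3 + 5)*(-2) + 0) = 120*(2*(-2) + 0) = 120*(-4 + 0) = 120*(-4) = -480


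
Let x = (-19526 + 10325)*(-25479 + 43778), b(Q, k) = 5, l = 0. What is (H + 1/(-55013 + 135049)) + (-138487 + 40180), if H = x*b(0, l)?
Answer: -67385814136871/80036 ≈ -8.4194e+8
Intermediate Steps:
x = -168369099 (x = -9201*18299 = -168369099)
H = -841845495 (H = -168369099*5 = -841845495)
(H + 1/(-55013 + 135049)) + (-138487 + 40180) = (-841845495 + 1/(-55013 + 135049)) + (-138487 + 40180) = (-841845495 + 1/80036) - 98307 = -67377946037819/80036 - 98307 = -67385814136871/80036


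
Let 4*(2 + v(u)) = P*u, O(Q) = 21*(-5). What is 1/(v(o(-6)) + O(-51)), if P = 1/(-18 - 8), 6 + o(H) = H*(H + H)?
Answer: -52/5597 ≈ -0.0092907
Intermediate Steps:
o(H) = -6 + 2*H² (o(H) = -6 + H*(H + H) = -6 + H*(2*H) = -6 + 2*H²)
O(Q) = -105
P = -1/26 (P = 1/(-26) = -1/26 ≈ -0.038462)
v(u) = -2 - u/104 (v(u) = -2 + (-u/26)/4 = -2 - u/104)
1/(v(o(-6)) + O(-51)) = 1/((-2 - (-6 + 2*(-6)²)/104) - 105) = 1/((-2 - (-6 + 2*36)/104) - 105) = 1/((-2 - (-6 + 72)/104) - 105) = 1/((-2 - 1/104*66) - 105) = 1/((-2 - 33/52) - 105) = 1/(-137/52 - 105) = 1/(-5597/52) = -52/5597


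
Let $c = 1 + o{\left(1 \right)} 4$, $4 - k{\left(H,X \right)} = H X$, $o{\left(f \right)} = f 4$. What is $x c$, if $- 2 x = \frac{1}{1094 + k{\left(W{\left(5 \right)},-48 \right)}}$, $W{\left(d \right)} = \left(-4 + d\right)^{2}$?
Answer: $- \frac{17}{2292} \approx -0.0074171$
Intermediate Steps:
$o{\left(f \right)} = 4 f$
$k{\left(H,X \right)} = 4 - H X$
$c = 17$ ($c = 1 + 4 \cdot 1 \cdot 4 = 1 + 4 \cdot 4 = 1 + 16 = 17$)
$x = - \frac{1}{2292}$ ($x = - \frac{1}{2 \left(1094 - \left(-4 + \left(-4 + 5\right)^{2} \left(-48\right)\right)\right)} = - \frac{1}{2 \left(1094 - \left(-4 + 1^{2} \left(-48\right)\right)\right)} = - \frac{1}{2 \left(1094 - \left(-4 + 1 \left(-48\right)\right)\right)} = - \frac{1}{2 \left(1094 + \left(4 + 48\right)\right)} = - \frac{1}{2 \left(1094 + 52\right)} = - \frac{1}{2 \cdot 1146} = \left(- \frac{1}{2}\right) \frac{1}{1146} = - \frac{1}{2292} \approx -0.0004363$)
$x c = \left(- \frac{1}{2292}\right) 17 = - \frac{17}{2292}$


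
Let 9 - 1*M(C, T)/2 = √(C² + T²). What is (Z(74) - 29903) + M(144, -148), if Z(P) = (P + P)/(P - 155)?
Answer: -2420833/81 - 8*√2665 ≈ -30300.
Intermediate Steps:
Z(P) = 2*P/(-155 + P) (Z(P) = (2*P)/(-155 + P) = 2*P/(-155 + P))
M(C, T) = 18 - 2*√(C² + T²)
(Z(74) - 29903) + M(144, -148) = (2*74/(-155 + 74) - 29903) + (18 - 2*√(144² + (-148)²)) = (2*74/(-81) - 29903) + (18 - 2*√(20736 + 21904)) = (2*74*(-1/81) - 29903) + (18 - 8*√2665) = (-148/81 - 29903) + (18 - 8*√2665) = -2422291/81 + (18 - 8*√2665) = -2420833/81 - 8*√2665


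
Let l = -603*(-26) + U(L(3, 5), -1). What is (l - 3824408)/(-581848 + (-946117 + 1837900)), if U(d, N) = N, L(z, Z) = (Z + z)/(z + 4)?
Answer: -3808731/309935 ≈ -12.289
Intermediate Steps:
L(z, Z) = (Z + z)/(4 + z)
l = 15677 (l = -603*(-26) - 1 = 15678 - 1 = 15677)
(l - 3824408)/(-581848 + (-946117 + 1837900)) = (15677 - 3824408)/(-581848 + (-946117 + 1837900)) = -3808731/(-581848 + 891783) = -3808731/309935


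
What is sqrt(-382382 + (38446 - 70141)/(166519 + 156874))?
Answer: I*sqrt(39990679363854653)/323393 ≈ 618.37*I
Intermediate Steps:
sqrt(-382382 + (38446 - 70141)/(166519 + 156874)) = sqrt(-382382 - 31695/323393) = sqrt(-123659693821/323393) = I*sqrt(39990679363854653)/323393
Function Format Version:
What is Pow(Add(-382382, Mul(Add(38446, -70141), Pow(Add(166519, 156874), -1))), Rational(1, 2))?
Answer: Mul(Rational(1, 323393), I, Pow(39990679363854653, Rational(1, 2))) ≈ Mul(618.37, I)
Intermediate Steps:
Pow(Add(-382382, Mul(Add(38446, -70141), Pow(Add(166519, 156874), -1))), Rational(1, 2)) = Pow(Add(-382382, Mul(-31695, Pow(323393, -1))), Rational(1, 2)) = Pow(Add(-382382, Mul(-31695, Rational(1, 323393))), Rational(1, 2)) = Pow(Add(-382382, Rational(-31695, 323393)), Rational(1, 2)) = Pow(Rational(-123659693821, 323393), Rational(1, 2)) = Mul(Rational(1, 323393), I, Pow(39990679363854653, Rational(1, 2)))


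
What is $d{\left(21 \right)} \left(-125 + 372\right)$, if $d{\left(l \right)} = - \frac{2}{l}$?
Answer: $- \frac{494}{21} \approx -23.524$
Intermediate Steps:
$d{\left(21 \right)} \left(-125 + 372\right) = - \frac{2}{21} \left(-125 + 372\right) = \left(-2\right) \frac{1}{21} \cdot 247 = \left(- \frac{2}{21}\right) 247 = - \frac{494}{21}$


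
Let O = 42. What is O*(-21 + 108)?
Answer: 3654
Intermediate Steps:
O*(-21 + 108) = 42*(-21 + 108) = 42*87 = 3654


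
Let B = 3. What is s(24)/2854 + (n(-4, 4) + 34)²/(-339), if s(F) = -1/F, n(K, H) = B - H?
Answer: -24864161/7740048 ≈ -3.2124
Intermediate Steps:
n(K, H) = 3 - H
s(24)/2854 + (n(-4, 4) + 34)²/(-339) = -1/24/2854 + ((3 - 1*4) + 34)²/(-339) = -1*1/24*(1/2854) + ((3 - 4) + 34)²*(-1/339) = -1/24*1/2854 + (-1 + 34)²*(-1/339) = -1/68496 + 33²*(-1/339) = -1/68496 + 1089*(-1/339) = -1/68496 - 363/113 = -24864161/7740048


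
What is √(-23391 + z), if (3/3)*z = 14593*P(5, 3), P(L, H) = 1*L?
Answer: √49574 ≈ 222.65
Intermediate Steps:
P(L, H) = L
z = 72965 (z = 14593*5 = 72965)
√(-23391 + z) = √(-23391 + 72965) = √49574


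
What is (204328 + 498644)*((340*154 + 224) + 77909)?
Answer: 91732925196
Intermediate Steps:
(204328 + 498644)*((340*154 + 224) + 77909) = 702972*((52360 + 224) + 77909) = 702972*(52584 + 77909) = 702972*130493 = 91732925196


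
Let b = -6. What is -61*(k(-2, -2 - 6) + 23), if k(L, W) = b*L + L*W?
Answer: -3111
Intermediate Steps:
k(L, W) = -6*L + L*W
-61*(k(-2, -2 - 6) + 23) = -61*(-2*(-6 + (-2 - 6)) + 23) = -61*(-2*(-6 - 8) + 23) = -61*(-2*(-14) + 23) = -61*(28 + 23) = -61*51 = -3111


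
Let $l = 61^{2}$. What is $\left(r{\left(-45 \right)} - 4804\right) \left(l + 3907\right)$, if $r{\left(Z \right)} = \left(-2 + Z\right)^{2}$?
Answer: $-19794660$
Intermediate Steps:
$l = 3721$
$\left(r{\left(-45 \right)} - 4804\right) \left(l + 3907\right) = \left(\left(-2 - 45\right)^{2} - 4804\right) \left(3721 + 3907\right) = \left(\left(-47\right)^{2} - 4804\right) 7628 = \left(2209 - 4804\right) 7628 = \left(-2595\right) 7628 = -19794660$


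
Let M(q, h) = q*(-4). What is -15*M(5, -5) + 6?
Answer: 306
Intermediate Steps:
M(q, h) = -4*q
-15*M(5, -5) + 6 = -(-60)*5 + 6 = -15*(-20) + 6 = 300 + 6 = 306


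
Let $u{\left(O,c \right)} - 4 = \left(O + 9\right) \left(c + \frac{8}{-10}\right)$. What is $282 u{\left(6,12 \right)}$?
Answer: $48504$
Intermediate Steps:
$u{\left(O,c \right)} = 4 + \left(9 + O\right) \left(- \frac{4}{5} + c\right)$ ($u{\left(O,c \right)} = 4 + \left(O + 9\right) \left(c + \frac{8}{-10}\right) = 4 + \left(9 + O\right) \left(c + 8 \left(- \frac{1}{10}\right)\right) = 4 + \left(9 + O\right) \left(c - \frac{4}{5}\right) = 4 + \left(9 + O\right) \left(- \frac{4}{5} + c\right)$)
$282 u{\left(6,12 \right)} = 282 \left(- \frac{16}{5} + 9 \cdot 12 - \frac{24}{5} + 6 \cdot 12\right) = 282 \left(- \frac{16}{5} + 108 - \frac{24}{5} + 72\right) = 282 \cdot 172 = 48504$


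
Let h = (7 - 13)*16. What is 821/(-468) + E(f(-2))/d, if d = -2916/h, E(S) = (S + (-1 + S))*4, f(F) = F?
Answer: -30487/12636 ≈ -2.4127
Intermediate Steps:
h = -96 (h = -6*16 = -96)
E(S) = -4 + 8*S (E(S) = (-1 + 2*S)*4 = -4 + 8*S)
d = 243/8 (d = -2916/(-96) = -2916*(-1/96) = 243/8 ≈ 30.375)
821/(-468) + E(f(-2))/d = 821/(-468) + (-4 + 8*(-2))/(243/8) = 821*(-1/468) + (-4 - 16)*(8/243) = -821/468 - 20*8/243 = -821/468 - 160/243 = -30487/12636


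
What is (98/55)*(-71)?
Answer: -6958/55 ≈ -126.51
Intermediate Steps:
(98/55)*(-71) = -6958/55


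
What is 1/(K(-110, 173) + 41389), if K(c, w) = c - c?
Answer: 1/41389 ≈ 2.4161e-5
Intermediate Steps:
K(c, w) = 0
1/(K(-110, 173) + 41389) = 1/(0 + 41389) = 1/41389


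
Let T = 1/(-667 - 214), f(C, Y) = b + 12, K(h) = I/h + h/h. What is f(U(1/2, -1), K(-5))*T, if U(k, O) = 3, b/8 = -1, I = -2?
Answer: -4/881 ≈ -0.0045403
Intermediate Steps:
b = -8 (b = 8*(-1) = -8)
K(h) = 1 - 2/h (K(h) = -2/h + h/h = -2/h + 1 = 1 - 2/h)
f(C, Y) = 4 (f(C, Y) = -8 + 12 = 4)
T = -1/881 (T = 1/(-881) = -1/881 ≈ -0.0011351)
f(U(1/2, -1), K(-5))*T = 4*(-1/881) = -4/881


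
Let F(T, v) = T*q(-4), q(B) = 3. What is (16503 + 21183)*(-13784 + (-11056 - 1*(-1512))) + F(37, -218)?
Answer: -879138897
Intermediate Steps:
F(T, v) = 3*T (F(T, v) = T*3 = 3*T)
(16503 + 21183)*(-13784 + (-11056 - 1*(-1512))) + F(37, -218) = (16503 + 21183)*(-13784 + (-11056 - 1*(-1512))) + 3*37 = 37686*(-13784 + (-11056 + 1512)) + 111 = 37686*(-13784 - 9544) + 111 = 37686*(-23328) + 111 = -879139008 + 111 = -879138897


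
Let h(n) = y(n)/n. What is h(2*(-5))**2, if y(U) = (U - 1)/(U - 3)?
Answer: 121/16900 ≈ 0.0071598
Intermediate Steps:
y(U) = (-1 + U)/(-3 + U)
h(n) = (-1 + n)/(n*(-3 + n)) (h(n) = ((-1 + n)/(-3 + n))/n = (-1 + n)/(n*(-3 + n)))
h(2*(-5))**2 = ((-1 + 2*(-5))/(((2*(-5)))*(-3 + 2*(-5))))**2 = ((-1 - 10)/((-10)*(-3 - 10)))**2 = (-1/10*(-11)/(-13))**2 = (-1/10*(-1/13)*(-11))**2 = (-11/130)**2 = 121/16900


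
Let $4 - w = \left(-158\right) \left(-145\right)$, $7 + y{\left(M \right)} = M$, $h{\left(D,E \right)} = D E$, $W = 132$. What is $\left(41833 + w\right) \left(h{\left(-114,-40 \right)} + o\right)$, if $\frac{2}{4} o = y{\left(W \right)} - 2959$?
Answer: $-20971116$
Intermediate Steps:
$y{\left(M \right)} = -7 + M$
$o = -5668$ ($o = 2 \left(\left(-7 + 132\right) - 2959\right) = 2 \left(125 - 2959\right) = 2 \left(-2834\right) = -5668$)
$w = -22906$ ($w = 4 - \left(-158\right) \left(-145\right) = 4 - 22910 = -22906$)
$\left(41833 + w\right) \left(h{\left(-114,-40 \right)} + o\right) = \left(41833 - 22906\right) \left(\left(-114\right) \left(-40\right) - 5668\right) = 18927 \left(4560 - 5668\right) = 18927 \left(-1108\right) = -20971116$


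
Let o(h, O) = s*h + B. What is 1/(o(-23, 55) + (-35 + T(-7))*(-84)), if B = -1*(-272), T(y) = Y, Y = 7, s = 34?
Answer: 1/1842 ≈ 0.00054289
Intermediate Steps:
T(y) = 7
B = 272
o(h, O) = 272 + 34*h (o(h, O) = 34*h + 272 = 272 + 34*h)
1/(o(-23, 55) + (-35 + T(-7))*(-84)) = 1/((272 + 34*(-23)) + (-35 + 7)*(-84)) = 1/((272 - 782) - 28*(-84)) = 1/(-510 + 2352) = 1/1842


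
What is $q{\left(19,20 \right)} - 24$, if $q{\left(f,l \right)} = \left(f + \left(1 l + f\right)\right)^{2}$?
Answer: $3340$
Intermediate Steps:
$q{\left(f,l \right)} = \left(l + 2 f\right)^{2}$ ($q{\left(f,l \right)} = \left(f + \left(l + f\right)\right)^{2} = \left(f + \left(f + l\right)\right)^{2} = \left(l + 2 f\right)^{2}$)
$q{\left(19,20 \right)} - 24 = \left(20 + 2 \cdot 19\right)^{2} - 24 = \left(20 + 38\right)^{2} - 24 = 58^{2} - 24 = 3364 - 24 = 3340$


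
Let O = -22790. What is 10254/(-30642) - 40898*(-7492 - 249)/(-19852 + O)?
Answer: -808452623452/108886347 ≈ -7424.7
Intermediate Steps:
10254/(-30642) - 40898*(-7492 - 249)/(-19852 + O) = 10254/(-30642) - 40898*(-7492 - 249)/(-19852 - 22790) = 10254*(-1/30642) - 40898/((-42642/(-7741))) = -1709/5107 - 40898/((-42642*(-1/7741))) = -1709/5107 - 40898/42642/7741 = -1709/5107 - 40898*7741/42642 = -1709/5107 - 158295709/21321 = -808452623452/108886347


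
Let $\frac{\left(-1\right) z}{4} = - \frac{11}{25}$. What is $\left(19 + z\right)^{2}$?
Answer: $\frac{269361}{625} \approx 430.98$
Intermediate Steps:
$z = \frac{44}{25}$ ($z = - 4 \left(- \frac{11}{25}\right) = - 4 \left(\left(-11\right) \frac{1}{25}\right) = \left(-4\right) \left(- \frac{11}{25}\right) = \frac{44}{25} \approx 1.76$)
$\left(19 + z\right)^{2} = \left(19 + \frac{44}{25}\right)^{2} = \left(\frac{519}{25}\right)^{2} = \frac{269361}{625}$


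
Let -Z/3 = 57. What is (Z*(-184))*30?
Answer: 943920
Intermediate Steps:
Z = -171 (Z = -3*57 = -171)
(Z*(-184))*30 = -171*(-184)*30 = 31464*30 = 943920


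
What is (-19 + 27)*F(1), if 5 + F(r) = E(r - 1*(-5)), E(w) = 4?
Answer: -8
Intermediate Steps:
F(r) = -1 (F(r) = -5 + 4 = -1)
(-19 + 27)*F(1) = (-19 + 27)*(-1) = 8*(-1) = -8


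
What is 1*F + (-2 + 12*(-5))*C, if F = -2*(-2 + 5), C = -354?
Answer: 21942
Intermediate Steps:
F = -6 (F = -2*3 = -6)
1*F + (-2 + 12*(-5))*C = 1*(-6) + (-2 + 12*(-5))*(-354) = -6 + (-2 - 60)*(-354) = -6 - 62*(-354) = -6 + 21948 = 21942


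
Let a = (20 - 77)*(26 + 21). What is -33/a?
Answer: 11/893 ≈ 0.012318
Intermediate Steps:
a = -2679 (a = -57*47 = -2679)
-33/a = -33/(-2679) = -1/2679*(-33) = 11/893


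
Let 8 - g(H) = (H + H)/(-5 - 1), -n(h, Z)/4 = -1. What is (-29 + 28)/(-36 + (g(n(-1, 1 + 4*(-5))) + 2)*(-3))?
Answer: 1/70 ≈ 0.014286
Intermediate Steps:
n(h, Z) = 4 (n(h, Z) = -4*(-1) = 4)
g(H) = 8 + H/3 (g(H) = 8 - (H + H)/(-5 - 1) = 8 - 2*H/(-6) = 8 - 2*H*(-1)/6 = 8 - (-1)*H/3 = 8 + H/3)
(-29 + 28)/(-36 + (g(n(-1, 1 + 4*(-5))) + 2)*(-3)) = (-29 + 28)/(-36 + ((8 + (⅓)*4) + 2)*(-3)) = -1/(-36 + ((8 + 4/3) + 2)*(-3)) = -1/(-36 + (28/3 + 2)*(-3)) = -1/(-36 + (34/3)*(-3)) = -1/(-36 - 34) = -1/(-70) = -1/70*(-1) = 1/70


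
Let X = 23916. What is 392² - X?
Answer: 129748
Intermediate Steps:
392² - X = 392² - 1*23916 = 153664 - 23916 = 129748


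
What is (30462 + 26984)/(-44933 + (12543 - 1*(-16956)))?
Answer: -28723/7717 ≈ -3.7220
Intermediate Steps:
(30462 + 26984)/(-44933 + (12543 - 1*(-16956))) = 57446/(-44933 + (12543 + 16956)) = 57446/(-44933 + 29499) = 57446/(-15434) = 57446*(-1/15434) = -28723/7717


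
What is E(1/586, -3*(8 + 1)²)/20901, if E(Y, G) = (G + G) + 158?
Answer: -328/20901 ≈ -0.015693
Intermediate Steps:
E(Y, G) = 158 + 2*G (E(Y, G) = 2*G + 158 = 158 + 2*G)
E(1/586, -3*(8 + 1)²)/20901 = (158 + 2*(-3*(8 + 1)²))/20901 = (158 + 2*(-3*9²))*(1/20901) = (158 + 2*(-3*81))*(1/20901) = (158 + 2*(-243))*(1/20901) = (158 - 486)*(1/20901) = -328*1/20901 = -328/20901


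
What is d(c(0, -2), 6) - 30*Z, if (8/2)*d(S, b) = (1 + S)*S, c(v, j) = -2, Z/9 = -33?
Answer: 17821/2 ≈ 8910.5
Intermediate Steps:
Z = -297 (Z = 9*(-33) = -297)
d(S, b) = S*(1 + S)/4 (d(S, b) = ((1 + S)*S)/4 = (S*(1 + S))/4 = S*(1 + S)/4)
d(c(0, -2), 6) - 30*Z = (1/4)*(-2)*(1 - 2) - 30*(-297) = (1/4)*(-2)*(-1) + 8910 = 1/2 + 8910 = 17821/2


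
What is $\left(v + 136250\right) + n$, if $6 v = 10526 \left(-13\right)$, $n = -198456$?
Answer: $- \frac{255037}{3} \approx -85012.0$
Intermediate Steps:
$v = - \frac{68419}{3}$ ($v = \frac{10526 \left(-13\right)}{6} = \frac{1}{6} \left(-136838\right) = - \frac{68419}{3} \approx -22806.0$)
$\left(v + 136250\right) + n = \left(- \frac{68419}{3} + 136250\right) - 198456 = \frac{340331}{3} - 198456 = - \frac{255037}{3}$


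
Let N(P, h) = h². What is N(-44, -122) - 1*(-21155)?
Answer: 36039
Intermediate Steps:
N(-44, -122) - 1*(-21155) = (-122)² - 1*(-21155) = 14884 + 21155 = 36039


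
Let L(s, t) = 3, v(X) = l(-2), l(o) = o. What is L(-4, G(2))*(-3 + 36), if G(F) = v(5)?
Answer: 99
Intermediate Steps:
v(X) = -2
G(F) = -2
L(-4, G(2))*(-3 + 36) = 3*(-3 + 36) = 3*33 = 99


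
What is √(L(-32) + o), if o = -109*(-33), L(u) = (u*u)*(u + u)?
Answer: I*√61939 ≈ 248.88*I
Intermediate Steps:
L(u) = 2*u³ (L(u) = u²*(2*u) = 2*u³)
o = 3597
√(L(-32) + o) = √(2*(-32)³ + 3597) = √(2*(-32768) + 3597) = √(-65536 + 3597) = √(-61939) = I*√61939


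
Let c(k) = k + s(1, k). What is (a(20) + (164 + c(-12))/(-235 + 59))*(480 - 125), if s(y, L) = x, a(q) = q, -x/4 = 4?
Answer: 150165/22 ≈ 6825.7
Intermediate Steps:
x = -16 (x = -4*4 = -16)
s(y, L) = -16
c(k) = -16 + k (c(k) = k - 16 = -16 + k)
(a(20) + (164 + c(-12))/(-235 + 59))*(480 - 125) = (20 + (164 + (-16 - 12))/(-235 + 59))*(480 - 125) = (20 + (164 - 28)/(-176))*355 = (20 + 136*(-1/176))*355 = (20 - 17/22)*355 = (423/22)*355 = 150165/22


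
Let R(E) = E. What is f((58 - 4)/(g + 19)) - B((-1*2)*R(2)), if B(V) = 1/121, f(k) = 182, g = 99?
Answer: 22021/121 ≈ 181.99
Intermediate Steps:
B(V) = 1/121
f((58 - 4)/(g + 19)) - B((-1*2)*R(2)) = 182 - 1*1/121 = 182 - 1/121 = 22021/121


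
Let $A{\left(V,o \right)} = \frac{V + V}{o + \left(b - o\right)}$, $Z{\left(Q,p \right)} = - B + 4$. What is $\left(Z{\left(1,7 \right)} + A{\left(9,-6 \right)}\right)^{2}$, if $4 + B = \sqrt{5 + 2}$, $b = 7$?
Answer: $\frac{5819}{49} - \frac{148 \sqrt{7}}{7} \approx 62.816$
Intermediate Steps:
$B = -4 + \sqrt{7}$ ($B = -4 + \sqrt{5 + 2} = -4 + \sqrt{7} \approx -1.3542$)
$Z{\left(Q,p \right)} = 8 - \sqrt{7}$ ($Z{\left(Q,p \right)} = - (-4 + \sqrt{7}) + 4 = \left(4 - \sqrt{7}\right) + 4 = 8 - \sqrt{7}$)
$A{\left(V,o \right)} = \frac{2 V}{7}$ ($A{\left(V,o \right)} = \frac{V + V}{o - \left(-7 + o\right)} = \frac{2 V}{7}$)
$\left(Z{\left(1,7 \right)} + A{\left(9,-6 \right)}\right)^{2} = \left(\left(8 - \sqrt{7}\right) + \frac{2}{7} \cdot 9\right)^{2} = \left(\left(8 - \sqrt{7}\right) + \frac{18}{7}\right)^{2} = \left(\frac{74}{7} - \sqrt{7}\right)^{2}$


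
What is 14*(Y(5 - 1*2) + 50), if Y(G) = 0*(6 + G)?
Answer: 700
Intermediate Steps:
Y(G) = 0
14*(Y(5 - 1*2) + 50) = 14*(0 + 50) = 14*50 = 700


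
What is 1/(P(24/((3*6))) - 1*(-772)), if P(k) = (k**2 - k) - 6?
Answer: 9/6898 ≈ 0.0013047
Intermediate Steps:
P(k) = -6 + k**2 - k
1/(P(24/((3*6))) - 1*(-772)) = 1/((-6 + (24/((3*6)))**2 - 24/(3*6)) - 1*(-772)) = 1/((-6 + (24/18)**2 - 24/18) + 772) = 1/((-6 + (24*(1/18))**2 - 24/18) + 772) = 1/((-6 + (4/3)**2 - 1*4/3) + 772) = 1/((-6 + 16/9 - 4/3) + 772) = 1/(-50/9 + 772) = 1/(6898/9) = 9/6898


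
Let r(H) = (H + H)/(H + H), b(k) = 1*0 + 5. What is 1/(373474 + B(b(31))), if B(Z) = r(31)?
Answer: 1/373475 ≈ 2.6776e-6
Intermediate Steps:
b(k) = 5 (b(k) = 0 + 5 = 5)
r(H) = 1 (r(H) = (2*H)/((2*H)) = (2*H)*(1/(2*H)) = 1)
B(Z) = 1
1/(373474 + B(b(31))) = 1/(373474 + 1) = 1/373475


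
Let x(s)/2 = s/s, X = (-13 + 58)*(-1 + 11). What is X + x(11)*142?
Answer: 734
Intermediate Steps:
X = 450 (X = 45*10 = 450)
x(s) = 2 (x(s) = 2*(s/s) = 2*1 = 2)
X + x(11)*142 = 450 + 2*142 = 450 + 284 = 734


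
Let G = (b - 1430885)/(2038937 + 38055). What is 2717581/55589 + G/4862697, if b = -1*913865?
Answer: 165343238689979359/3382149543724896 ≈ 48.887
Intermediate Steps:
b = -913865
G = -14125/12512 (G = (-913865 - 1430885)/(2038937 + 38055) = -2344750/2076992 = -2344750*1/2076992 = -14125/12512 ≈ -1.1289)
2717581/55589 + G/4862697 = 2717581/55589 - 14125/12512/4862697 = 2717581*(1/55589) - 14125/12512*1/4862697 = 2717581/55589 - 14125/60842064864 = 165343238689979359/3382149543724896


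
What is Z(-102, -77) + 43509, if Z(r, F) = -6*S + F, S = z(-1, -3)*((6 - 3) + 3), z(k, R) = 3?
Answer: 43324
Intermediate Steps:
S = 18 (S = 3*((6 - 3) + 3) = 3*(3 + 3) = 3*6 = 18)
Z(r, F) = -108 + F (Z(r, F) = -6*18 + F = -108 + F)
Z(-102, -77) + 43509 = (-108 - 77) + 43509 = -185 + 43509 = 43324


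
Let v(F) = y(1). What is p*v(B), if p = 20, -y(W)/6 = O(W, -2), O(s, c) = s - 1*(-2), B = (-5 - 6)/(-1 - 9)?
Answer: -360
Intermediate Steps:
B = 11/10 (B = -11/(-10) = -11*(-1/10) = 11/10 ≈ 1.1000)
O(s, c) = 2 + s (O(s, c) = s + 2 = 2 + s)
y(W) = -12 - 6*W (y(W) = -6*(2 + W) = -12 - 6*W)
v(F) = -18 (v(F) = -12 - 6*1 = -12 - 6 = -18)
p*v(B) = 20*(-18) = -360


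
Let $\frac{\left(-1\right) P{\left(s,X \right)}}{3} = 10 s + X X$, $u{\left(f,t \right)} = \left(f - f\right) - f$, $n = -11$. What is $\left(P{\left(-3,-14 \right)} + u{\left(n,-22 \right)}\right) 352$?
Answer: $-171424$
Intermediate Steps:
$u{\left(f,t \right)} = - f$ ($u{\left(f,t \right)} = 0 - f = - f$)
$P{\left(s,X \right)} = - 30 s - 3 X^{2}$ ($P{\left(s,X \right)} = - 3 \left(10 s + X X\right) = - 3 \left(10 s + X^{2}\right) = - 3 \left(X^{2} + 10 s\right) = - 30 s - 3 X^{2}$)
$\left(P{\left(-3,-14 \right)} + u{\left(n,-22 \right)}\right) 352 = \left(\left(\left(-30\right) \left(-3\right) - 3 \left(-14\right)^{2}\right) - -11\right) 352 = \left(\left(90 - 588\right) + 11\right) 352 = \left(-498 + 11\right) 352 = \left(-487\right) 352 = -171424$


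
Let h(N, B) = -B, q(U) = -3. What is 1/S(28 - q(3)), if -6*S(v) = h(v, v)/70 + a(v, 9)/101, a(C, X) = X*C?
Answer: -42420/16399 ≈ -2.5867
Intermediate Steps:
a(C, X) = C*X
S(v) = -529*v/42420 (S(v) = -(-v/70 + (v*9)/101)/6 = -(-v*(1/70) + (9*v)*(1/101))/6 = -(-v/70 + 9*v/101)/6 = -529*v/42420)
1/S(28 - q(3)) = 1/(-529*(28 - 1*(-3))/42420) = 1/(-529*(28 + 3)/42420) = 1/(-529/42420*31) = 1/(-16399/42420) = -42420/16399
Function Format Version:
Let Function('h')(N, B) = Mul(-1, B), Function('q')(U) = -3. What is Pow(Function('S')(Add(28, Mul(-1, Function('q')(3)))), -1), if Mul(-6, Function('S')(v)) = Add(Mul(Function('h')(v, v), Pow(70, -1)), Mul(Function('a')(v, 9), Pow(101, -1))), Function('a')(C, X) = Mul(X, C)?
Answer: Rational(-42420, 16399) ≈ -2.5867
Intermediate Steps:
Function('a')(C, X) = Mul(C, X)
Function('S')(v) = Mul(Rational(-529, 42420), v) (Function('S')(v) = Mul(Rational(-1, 6), Add(Mul(Mul(-1, v), Pow(70, -1)), Mul(Mul(v, 9), Pow(101, -1)))) = Mul(Rational(-1, 6), Add(Mul(Mul(-1, v), Rational(1, 70)), Mul(Mul(9, v), Rational(1, 101)))) = Mul(Rational(-1, 6), Add(Mul(Rational(-1, 70), v), Mul(Rational(9, 101), v))) = Mul(Rational(-1, 6), Mul(Rational(529, 7070), v)) = Mul(Rational(-529, 42420), v))
Pow(Function('S')(Add(28, Mul(-1, Function('q')(3)))), -1) = Pow(Mul(Rational(-529, 42420), Add(28, Mul(-1, -3))), -1) = Pow(Mul(Rational(-529, 42420), Add(28, 3)), -1) = Pow(Mul(Rational(-529, 42420), 31), -1) = Pow(Rational(-16399, 42420), -1) = Rational(-42420, 16399)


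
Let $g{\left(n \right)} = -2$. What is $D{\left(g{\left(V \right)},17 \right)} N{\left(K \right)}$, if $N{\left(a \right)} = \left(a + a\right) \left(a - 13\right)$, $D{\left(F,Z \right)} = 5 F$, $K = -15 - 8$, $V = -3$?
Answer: $-16560$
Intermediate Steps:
$K = -23$ ($K = -15 - 8 = -23$)
$N{\left(a \right)} = 2 a \left(-13 + a\right)$
$D{\left(g{\left(V \right)},17 \right)} N{\left(K \right)} = 5 \left(-2\right) 2 \left(-23\right) \left(-13 - 23\right) = - 10 \cdot 2 \left(-23\right) \left(-36\right) = \left(-10\right) 1656 = -16560$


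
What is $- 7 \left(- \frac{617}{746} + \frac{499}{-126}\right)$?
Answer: $\frac{112499}{3357} \approx 33.512$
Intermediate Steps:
$- 7 \left(- \frac{617}{746} + \frac{499}{-126}\right) = - 7 \left(\left(-617\right) \frac{1}{746} + 499 \left(- \frac{1}{126}\right)\right) = - 7 \left(- \frac{617}{746} - \frac{499}{126}\right) = \left(-7\right) \left(- \frac{112499}{23499}\right) = \frac{112499}{3357}$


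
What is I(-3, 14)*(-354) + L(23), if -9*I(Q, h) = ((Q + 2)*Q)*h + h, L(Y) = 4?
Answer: 6620/3 ≈ 2206.7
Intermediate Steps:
I(Q, h) = -h/9 - Q*h*(2 + Q)/9 (I(Q, h) = -(((Q + 2)*Q)*h + h)/9 = -(((2 + Q)*Q)*h + h)/9 = -((Q*(2 + Q))*h + h)/9 = -(Q*h*(2 + Q) + h)/9 = -(h + Q*h*(2 + Q))/9 = -h/9 - Q*h*(2 + Q)/9)
I(-3, 14)*(-354) + L(23) = -⅑*14*(1 + (-3)² + 2*(-3))*(-354) + 4 = -⅑*14*(1 + 9 - 6)*(-354) + 4 = -⅑*14*4*(-354) + 4 = -56/9*(-354) + 4 = 6608/3 + 4 = 6620/3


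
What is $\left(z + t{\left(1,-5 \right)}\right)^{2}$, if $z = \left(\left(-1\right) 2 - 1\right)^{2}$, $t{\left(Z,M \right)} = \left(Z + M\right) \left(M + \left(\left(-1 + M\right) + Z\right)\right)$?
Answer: $2401$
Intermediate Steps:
$t{\left(Z,M \right)} = \left(M + Z\right) \left(-1 + Z + 2 M\right)$ ($t{\left(Z,M \right)} = \left(M + Z\right) \left(M + \left(-1 + M + Z\right)\right) = \left(M + Z\right) \left(-1 + Z + 2 M\right)$)
$z = 9$ ($z = \left(-2 - 1\right)^{2} = \left(-3\right)^{2} = 9$)
$\left(z + t{\left(1,-5 \right)}\right)^{2} = \left(9 + \left(1^{2} - -5 - 1 + 2 \left(-5\right)^{2} + 3 \left(-5\right) 1\right)\right)^{2} = \left(9 + \left(1 + 5 - 1 + 2 \cdot 25 - 15\right)\right)^{2} = \left(9 + \left(1 + 5 - 1 + 50 - 15\right)\right)^{2} = \left(9 + 40\right)^{2} = 49^{2} = 2401$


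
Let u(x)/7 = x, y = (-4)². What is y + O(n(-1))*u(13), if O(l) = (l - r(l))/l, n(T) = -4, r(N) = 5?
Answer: 883/4 ≈ 220.75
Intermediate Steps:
y = 16
u(x) = 7*x
O(l) = (-5 + l)/l (O(l) = (l - 1*5)/l = (l - 5)/l = (-5 + l)/l)
y + O(n(-1))*u(13) = 16 + ((-5 - 4)/(-4))*(7*13) = 16 - ¼*(-9)*91 = 16 + (9/4)*91 = 16 + 819/4 = 883/4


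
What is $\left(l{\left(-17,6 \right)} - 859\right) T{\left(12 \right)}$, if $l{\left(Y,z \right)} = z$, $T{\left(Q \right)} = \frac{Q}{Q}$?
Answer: $-853$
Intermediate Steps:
$T{\left(Q \right)} = 1$
$\left(l{\left(-17,6 \right)} - 859\right) T{\left(12 \right)} = \left(6 - 859\right) 1 = \left(-853\right) 1 = -853$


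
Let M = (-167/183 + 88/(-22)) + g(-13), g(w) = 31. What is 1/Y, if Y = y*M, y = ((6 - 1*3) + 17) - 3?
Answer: 183/81158 ≈ 0.0022549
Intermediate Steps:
y = 17 (y = ((6 - 3) + 17) - 3 = (3 + 17) - 3 = 20 - 3 = 17)
M = 4774/183 (M = (-167/183 + 88/(-22)) + 31 = (-167*1/183 + 88*(-1/22)) + 31 = (-167/183 - 4) + 31 = -899/183 + 31 = 4774/183 ≈ 26.087)
Y = 81158/183 (Y = 17*(4774/183) = 81158/183 ≈ 443.49)
1/Y = 1/(81158/183) = 183/81158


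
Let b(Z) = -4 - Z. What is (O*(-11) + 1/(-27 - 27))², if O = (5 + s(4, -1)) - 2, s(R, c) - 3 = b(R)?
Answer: 1408969/2916 ≈ 483.19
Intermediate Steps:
s(R, c) = -1 - R (s(R, c) = 3 + (-4 - R) = -1 - R)
O = -2 (O = (5 + (-1 - 1*4)) - 2 = (5 + (-1 - 4)) - 2 = (5 - 5) - 2 = 0 - 2 = -2)
(O*(-11) + 1/(-27 - 27))² = (-2*(-11) + 1/(-27 - 27))² = (22 + 1/(-54))² = (22 - 1/54)² = (1187/54)² = 1408969/2916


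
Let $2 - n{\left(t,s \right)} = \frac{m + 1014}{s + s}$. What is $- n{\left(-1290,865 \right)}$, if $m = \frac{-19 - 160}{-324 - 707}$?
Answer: $- \frac{2521647}{1783630} \approx -1.4138$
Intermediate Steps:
$m = \frac{179}{1031}$ ($m = - \frac{179}{-1031} = \left(-179\right) \left(- \frac{1}{1031}\right) = \frac{179}{1031} \approx 0.17362$)
$n{\left(t,s \right)} = 2 - \frac{1045613}{2062 s}$ ($n{\left(t,s \right)} = 2 - \frac{\frac{179}{1031} + 1014}{s + s} = 2 - \frac{1045613}{1031 \cdot 2 s} = 2 - \frac{1045613 \frac{1}{2 s}}{1031} = 2 - \frac{1045613}{2062 s}$)
$- n{\left(-1290,865 \right)} = - (2 - \frac{1045613}{2062 \cdot 865}) = - (2 - \frac{1045613}{1783630}) = \left(-1\right) \frac{2521647}{1783630} = - \frac{2521647}{1783630}$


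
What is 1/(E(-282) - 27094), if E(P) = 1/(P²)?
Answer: -79524/2154623255 ≈ -3.6909e-5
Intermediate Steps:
E(P) = P⁻²
1/(E(-282) - 27094) = 1/((-282)⁻² - 27094) = 1/(1/79524 - 27094) = 1/(-2154623255/79524) = -79524/2154623255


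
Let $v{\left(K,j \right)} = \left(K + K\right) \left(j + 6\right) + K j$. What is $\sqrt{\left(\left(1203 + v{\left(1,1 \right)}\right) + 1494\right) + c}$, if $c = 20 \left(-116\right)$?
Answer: $14 \sqrt{2} \approx 19.799$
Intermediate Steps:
$v{\left(K,j \right)} = K j + 2 K \left(6 + j\right)$ ($v{\left(K,j \right)} = 2 K \left(6 + j\right) + K j = K j + 2 K \left(6 + j\right)$)
$c = -2320$
$\sqrt{\left(\left(1203 + v{\left(1,1 \right)}\right) + 1494\right) + c} = \sqrt{\left(\left(1203 + 3 \cdot 1 \left(4 + 1\right)\right) + 1494\right) - 2320} = \sqrt{\left(\left(1203 + 3 \cdot 1 \cdot 5\right) + 1494\right) - 2320} = \sqrt{\left(\left(1203 + 15\right) + 1494\right) - 2320} = \sqrt{\left(1218 + 1494\right) - 2320} = \sqrt{2712 - 2320} = \sqrt{392} = 14 \sqrt{2}$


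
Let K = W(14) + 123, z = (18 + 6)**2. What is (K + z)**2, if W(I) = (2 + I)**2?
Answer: 912025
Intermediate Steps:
z = 576 (z = 24**2 = 576)
K = 379 (K = (2 + 14)**2 + 123 = 16**2 + 123 = 256 + 123 = 379)
(K + z)**2 = (379 + 576)**2 = 955**2 = 912025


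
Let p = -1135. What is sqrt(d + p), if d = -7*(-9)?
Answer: 4*I*sqrt(67) ≈ 32.741*I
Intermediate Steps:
d = 63
sqrt(d + p) = sqrt(63 - 1135) = sqrt(-1072) = 4*I*sqrt(67)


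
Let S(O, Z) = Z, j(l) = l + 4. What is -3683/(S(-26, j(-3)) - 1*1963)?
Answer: 3683/1962 ≈ 1.8772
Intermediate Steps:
j(l) = 4 + l
-3683/(S(-26, j(-3)) - 1*1963) = -3683/((4 - 3) - 1*1963) = -3683/(1 - 1963) = -3683/(-1962) = -3683*(-1/1962) = 3683/1962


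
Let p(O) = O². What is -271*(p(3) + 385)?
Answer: -106774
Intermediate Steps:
-271*(p(3) + 385) = -271*(3² + 385) = -271*(9 + 385) = -271*394 = -106774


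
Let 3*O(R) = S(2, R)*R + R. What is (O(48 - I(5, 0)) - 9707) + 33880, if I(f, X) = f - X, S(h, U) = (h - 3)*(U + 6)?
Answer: 23485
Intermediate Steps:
S(h, U) = (-3 + h)*(6 + U)
O(R) = R/3 + R*(-6 - R)/3 (O(R) = ((-18 - 3*R + 6*2 + R*2)*R + R)/3 = ((-18 - 3*R + 12 + 2*R)*R + R)/3 = ((-6 - R)*R + R)/3 = (R*(-6 - R) + R)/3 = (R + R*(-6 - R))/3 = R/3 + R*(-6 - R)/3)
(O(48 - I(5, 0)) - 9707) + 33880 = (-(48 - (5 - 1*0))*(5 + (48 - (5 - 1*0)))/3 - 9707) + 33880 = (-(48 - (5 + 0))*(5 + (48 - (5 + 0)))/3 - 9707) + 33880 = (-(48 - 1*5)*(5 + (48 - 1*5))/3 - 9707) + 33880 = (-(48 - 5)*(5 + (48 - 5))/3 - 9707) + 33880 = (-1/3*43*(5 + 43) - 9707) + 33880 = (-1/3*43*48 - 9707) + 33880 = (-688 - 9707) + 33880 = -10395 + 33880 = 23485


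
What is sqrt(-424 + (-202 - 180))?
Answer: I*sqrt(806) ≈ 28.39*I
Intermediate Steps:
sqrt(-424 + (-202 - 180)) = sqrt(-424 - 382) = sqrt(-806) = I*sqrt(806)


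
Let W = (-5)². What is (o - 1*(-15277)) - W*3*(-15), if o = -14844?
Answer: 1558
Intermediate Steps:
W = 25
(o - 1*(-15277)) - W*3*(-15) = (-14844 - 1*(-15277)) - 25*3*(-15) = (-14844 + 15277) - 75*(-15) = 433 - 1*(-1125) = 433 + 1125 = 1558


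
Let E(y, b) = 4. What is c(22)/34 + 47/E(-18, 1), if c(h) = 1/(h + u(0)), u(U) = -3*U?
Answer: 4395/374 ≈ 11.751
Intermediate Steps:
c(h) = 1/h (c(h) = 1/(h - 3*0) = 1/(h + 0) = 1/h)
c(22)/34 + 47/E(-18, 1) = 1/(22*34) + 47/4 = (1/22)*(1/34) + 47*(¼) = 1/748 + 47/4 = 4395/374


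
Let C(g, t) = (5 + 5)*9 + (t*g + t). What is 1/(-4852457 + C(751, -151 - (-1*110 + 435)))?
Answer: -1/5210319 ≈ -1.9193e-7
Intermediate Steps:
C(g, t) = 90 + t + g*t (C(g, t) = 10*9 + (g*t + t) = 90 + (t + g*t) = 90 + t + g*t)
1/(-4852457 + C(751, -151 - (-1*110 + 435))) = 1/(-4852457 + (90 + (-151 - (-1*110 + 435)) + 751*(-151 - (-1*110 + 435)))) = 1/(-4852457 + (90 + (-151 - (-110 + 435)) + 751*(-151 - (-110 + 435)))) = 1/(-4852457 + (90 + (-151 - 1*325) + 751*(-151 - 1*325))) = 1/(-4852457 + (90 + (-151 - 325) + 751*(-151 - 325))) = 1/(-4852457 + (90 - 476 + 751*(-476))) = 1/(-4852457 + (90 - 476 - 357476)) = 1/(-4852457 - 357862) = 1/(-5210319) = -1/5210319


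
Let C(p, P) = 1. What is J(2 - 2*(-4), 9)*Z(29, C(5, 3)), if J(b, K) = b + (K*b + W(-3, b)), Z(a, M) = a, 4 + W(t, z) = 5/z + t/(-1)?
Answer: 5771/2 ≈ 2885.5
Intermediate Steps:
W(t, z) = -4 - t + 5/z (W(t, z) = -4 + (5/z + t/(-1)) = -4 + (5/z + t*(-1)) = -4 + (5/z - t) = -4 + (-t + 5/z) = -4 - t + 5/z)
J(b, K) = -1 + b + 5/b + K*b (J(b, K) = b + (K*b + (-4 - 1*(-3) + 5/b)) = b + (K*b + (-4 + 3 + 5/b)) = b + (K*b + (-1 + 5/b)) = b + (-1 + 5/b + K*b) = -1 + b + 5/b + K*b)
J(2 - 2*(-4), 9)*Z(29, C(5, 3)) = (-1 + (2 - 2*(-4)) + 5/(2 - 2*(-4)) + 9*(2 - 2*(-4)))*29 = (-1 + (2 + 8) + 5/(2 + 8) + 9*(2 + 8))*29 = (-1 + 10 + 5/10 + 9*10)*29 = (-1 + 10 + 5*(⅒) + 90)*29 = (-1 + 10 + ½ + 90)*29 = (199/2)*29 = 5771/2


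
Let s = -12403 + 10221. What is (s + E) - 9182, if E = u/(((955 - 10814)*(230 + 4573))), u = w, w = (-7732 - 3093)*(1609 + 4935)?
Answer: -538046119028/47352777 ≈ -11363.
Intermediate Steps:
w = -70838800 (w = -10825*6544 = -70838800)
u = -70838800
s = -2182
E = 70838800/47352777 (E = -70838800*1/((230 + 4573)*(955 - 10814)) = -70838800/((-9859*4803)) = -70838800/(-47352777) = -70838800*(-1/47352777) = 70838800/47352777 ≈ 1.4960)
(s + E) - 9182 = (-2182 + 70838800/47352777) - 9182 = -103252920614/47352777 - 9182 = -538046119028/47352777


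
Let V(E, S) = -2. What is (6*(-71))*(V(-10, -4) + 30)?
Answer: -11928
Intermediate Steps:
(6*(-71))*(V(-10, -4) + 30) = (6*(-71))*(-2 + 30) = -426*28 = -11928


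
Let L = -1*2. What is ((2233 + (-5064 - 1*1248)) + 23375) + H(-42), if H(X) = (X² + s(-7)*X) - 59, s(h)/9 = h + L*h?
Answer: 18355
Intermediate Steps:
L = -2
s(h) = -9*h (s(h) = 9*(h - 2*h) = 9*(-h) = -9*h)
H(X) = -59 + X² + 63*X (H(X) = (X² + (-9*(-7))*X) - 59 = (X² + 63*X) - 59 = -59 + X² + 63*X)
((2233 + (-5064 - 1*1248)) + 23375) + H(-42) = ((2233 + (-5064 - 1*1248)) + 23375) + (-59 + (-42)² + 63*(-42)) = ((2233 + (-5064 - 1248)) + 23375) + (-59 + 1764 - 2646) = ((2233 - 6312) + 23375) - 941 = (-4079 + 23375) - 941 = 19296 - 941 = 18355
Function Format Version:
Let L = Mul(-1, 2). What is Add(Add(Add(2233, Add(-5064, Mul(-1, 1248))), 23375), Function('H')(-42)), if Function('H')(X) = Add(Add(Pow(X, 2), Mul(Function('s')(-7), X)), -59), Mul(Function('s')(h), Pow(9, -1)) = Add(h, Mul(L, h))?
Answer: 18355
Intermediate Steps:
L = -2
Function('s')(h) = Mul(-9, h) (Function('s')(h) = Mul(9, Add(h, Mul(-2, h))) = Mul(9, Mul(-1, h)) = Mul(-9, h))
Function('H')(X) = Add(-59, Pow(X, 2), Mul(63, X)) (Function('H')(X) = Add(Add(Pow(X, 2), Mul(Mul(-9, -7), X)), -59) = Add(Add(Pow(X, 2), Mul(63, X)), -59) = Add(-59, Pow(X, 2), Mul(63, X)))
Add(Add(Add(2233, Add(-5064, Mul(-1, 1248))), 23375), Function('H')(-42)) = Add(Add(Add(2233, Add(-5064, Mul(-1, 1248))), 23375), Add(-59, Pow(-42, 2), Mul(63, -42))) = Add(Add(Add(2233, Add(-5064, -1248)), 23375), Add(-59, 1764, -2646)) = Add(Add(Add(2233, -6312), 23375), -941) = Add(Add(-4079, 23375), -941) = Add(19296, -941) = 18355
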